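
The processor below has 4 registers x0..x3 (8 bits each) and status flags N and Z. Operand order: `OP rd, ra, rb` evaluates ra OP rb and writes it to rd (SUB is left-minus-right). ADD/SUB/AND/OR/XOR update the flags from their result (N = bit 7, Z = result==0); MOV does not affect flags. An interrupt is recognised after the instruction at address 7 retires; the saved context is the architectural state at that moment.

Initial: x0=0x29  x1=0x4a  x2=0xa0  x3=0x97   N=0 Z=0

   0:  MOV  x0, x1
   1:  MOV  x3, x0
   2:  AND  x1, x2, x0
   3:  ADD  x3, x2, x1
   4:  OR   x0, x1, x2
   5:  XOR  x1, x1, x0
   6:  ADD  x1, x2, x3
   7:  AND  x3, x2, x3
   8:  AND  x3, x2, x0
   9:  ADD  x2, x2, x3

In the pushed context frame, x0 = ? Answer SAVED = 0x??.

SAVED = 0xa0

after  0: x0=0x4a x1=0x4a x2=0xa0 x3=0x97  N=0 Z=0
after  1: x0=0x4a x1=0x4a x2=0xa0 x3=0x4a  N=0 Z=0
after  2: x0=0x4a x1=0x00 x2=0xa0 x3=0x4a  N=0 Z=1
after  3: x0=0x4a x1=0x00 x2=0xa0 x3=0xa0  N=1 Z=0
after  4: x0=0xa0 x1=0x00 x2=0xa0 x3=0xa0  N=1 Z=0
after  5: x0=0xa0 x1=0xa0 x2=0xa0 x3=0xa0  N=1 Z=0
after  6: x0=0xa0 x1=0x40 x2=0xa0 x3=0xa0  N=0 Z=0
after  7: x0=0xa0 x1=0x40 x2=0xa0 x3=0xa0  N=1 Z=0
-- IRQ taken; context saved, return-PC = 8 --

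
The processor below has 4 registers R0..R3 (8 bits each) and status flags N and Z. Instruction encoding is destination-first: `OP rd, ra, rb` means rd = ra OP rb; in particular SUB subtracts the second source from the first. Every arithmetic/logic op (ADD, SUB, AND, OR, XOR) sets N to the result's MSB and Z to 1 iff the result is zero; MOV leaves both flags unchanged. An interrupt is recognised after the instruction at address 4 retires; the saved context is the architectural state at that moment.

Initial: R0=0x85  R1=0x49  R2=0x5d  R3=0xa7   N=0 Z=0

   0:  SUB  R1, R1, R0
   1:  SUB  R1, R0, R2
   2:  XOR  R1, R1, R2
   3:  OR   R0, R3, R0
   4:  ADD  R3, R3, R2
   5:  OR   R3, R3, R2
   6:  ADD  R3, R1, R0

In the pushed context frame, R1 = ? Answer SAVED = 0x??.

after  0: R0=0x85 R1=0xc4 R2=0x5d R3=0xa7  N=1 Z=0
after  1: R0=0x85 R1=0x28 R2=0x5d R3=0xa7  N=0 Z=0
after  2: R0=0x85 R1=0x75 R2=0x5d R3=0xa7  N=0 Z=0
after  3: R0=0xa7 R1=0x75 R2=0x5d R3=0xa7  N=1 Z=0
after  4: R0=0xa7 R1=0x75 R2=0x5d R3=0x04  N=0 Z=0
-- IRQ taken; context saved, return-PC = 5 --

SAVED = 0x75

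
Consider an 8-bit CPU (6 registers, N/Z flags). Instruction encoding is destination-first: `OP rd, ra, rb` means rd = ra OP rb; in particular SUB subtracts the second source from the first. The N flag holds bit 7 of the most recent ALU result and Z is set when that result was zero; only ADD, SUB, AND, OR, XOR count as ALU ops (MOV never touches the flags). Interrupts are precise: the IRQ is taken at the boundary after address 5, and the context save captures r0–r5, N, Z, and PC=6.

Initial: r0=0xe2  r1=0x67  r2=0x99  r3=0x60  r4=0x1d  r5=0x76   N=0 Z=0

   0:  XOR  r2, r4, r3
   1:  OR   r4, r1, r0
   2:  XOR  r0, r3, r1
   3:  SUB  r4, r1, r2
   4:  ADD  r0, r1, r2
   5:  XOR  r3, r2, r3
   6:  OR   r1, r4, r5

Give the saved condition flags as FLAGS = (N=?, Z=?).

after  0: r0=0xe2 r1=0x67 r2=0x7d r3=0x60 r4=0x1d r5=0x76  N=0 Z=0
after  1: r0=0xe2 r1=0x67 r2=0x7d r3=0x60 r4=0xe7 r5=0x76  N=1 Z=0
after  2: r0=0x07 r1=0x67 r2=0x7d r3=0x60 r4=0xe7 r5=0x76  N=0 Z=0
after  3: r0=0x07 r1=0x67 r2=0x7d r3=0x60 r4=0xea r5=0x76  N=1 Z=0
after  4: r0=0xe4 r1=0x67 r2=0x7d r3=0x60 r4=0xea r5=0x76  N=1 Z=0
after  5: r0=0xe4 r1=0x67 r2=0x7d r3=0x1d r4=0xea r5=0x76  N=0 Z=0
-- IRQ taken; context saved, return-PC = 6 --

FLAGS = (N=0, Z=0)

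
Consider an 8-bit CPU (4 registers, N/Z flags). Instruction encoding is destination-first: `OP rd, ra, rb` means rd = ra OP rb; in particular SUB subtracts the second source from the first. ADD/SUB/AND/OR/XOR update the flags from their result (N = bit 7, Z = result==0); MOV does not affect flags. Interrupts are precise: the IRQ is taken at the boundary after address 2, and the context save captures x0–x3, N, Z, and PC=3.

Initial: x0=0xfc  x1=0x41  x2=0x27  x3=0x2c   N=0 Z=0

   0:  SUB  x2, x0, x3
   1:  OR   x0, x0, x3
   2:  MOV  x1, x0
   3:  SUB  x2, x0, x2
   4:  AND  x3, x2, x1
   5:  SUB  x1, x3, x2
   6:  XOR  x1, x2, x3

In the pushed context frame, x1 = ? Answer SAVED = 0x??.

SAVED = 0xfc

after  0: x0=0xfc x1=0x41 x2=0xd0 x3=0x2c  N=1 Z=0
after  1: x0=0xfc x1=0x41 x2=0xd0 x3=0x2c  N=1 Z=0
after  2: x0=0xfc x1=0xfc x2=0xd0 x3=0x2c  N=1 Z=0
-- IRQ taken; context saved, return-PC = 3 --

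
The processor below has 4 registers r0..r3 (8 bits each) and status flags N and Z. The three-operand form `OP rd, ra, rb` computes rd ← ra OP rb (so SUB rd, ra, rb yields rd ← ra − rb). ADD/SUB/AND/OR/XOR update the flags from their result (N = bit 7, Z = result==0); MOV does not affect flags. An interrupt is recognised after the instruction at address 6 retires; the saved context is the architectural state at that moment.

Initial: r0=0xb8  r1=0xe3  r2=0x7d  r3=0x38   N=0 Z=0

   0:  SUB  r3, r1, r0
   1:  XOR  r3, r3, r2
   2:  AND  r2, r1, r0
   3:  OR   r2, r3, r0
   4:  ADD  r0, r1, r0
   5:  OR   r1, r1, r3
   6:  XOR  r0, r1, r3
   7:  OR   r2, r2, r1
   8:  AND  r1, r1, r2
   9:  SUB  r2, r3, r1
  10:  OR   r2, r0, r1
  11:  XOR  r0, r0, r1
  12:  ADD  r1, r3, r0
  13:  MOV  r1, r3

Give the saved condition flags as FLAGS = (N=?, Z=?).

FLAGS = (N=1, Z=0)

after  0: r0=0xb8 r1=0xe3 r2=0x7d r3=0x2b  N=0 Z=0
after  1: r0=0xb8 r1=0xe3 r2=0x7d r3=0x56  N=0 Z=0
after  2: r0=0xb8 r1=0xe3 r2=0xa0 r3=0x56  N=1 Z=0
after  3: r0=0xb8 r1=0xe3 r2=0xfe r3=0x56  N=1 Z=0
after  4: r0=0x9b r1=0xe3 r2=0xfe r3=0x56  N=1 Z=0
after  5: r0=0x9b r1=0xf7 r2=0xfe r3=0x56  N=1 Z=0
after  6: r0=0xa1 r1=0xf7 r2=0xfe r3=0x56  N=1 Z=0
-- IRQ taken; context saved, return-PC = 7 --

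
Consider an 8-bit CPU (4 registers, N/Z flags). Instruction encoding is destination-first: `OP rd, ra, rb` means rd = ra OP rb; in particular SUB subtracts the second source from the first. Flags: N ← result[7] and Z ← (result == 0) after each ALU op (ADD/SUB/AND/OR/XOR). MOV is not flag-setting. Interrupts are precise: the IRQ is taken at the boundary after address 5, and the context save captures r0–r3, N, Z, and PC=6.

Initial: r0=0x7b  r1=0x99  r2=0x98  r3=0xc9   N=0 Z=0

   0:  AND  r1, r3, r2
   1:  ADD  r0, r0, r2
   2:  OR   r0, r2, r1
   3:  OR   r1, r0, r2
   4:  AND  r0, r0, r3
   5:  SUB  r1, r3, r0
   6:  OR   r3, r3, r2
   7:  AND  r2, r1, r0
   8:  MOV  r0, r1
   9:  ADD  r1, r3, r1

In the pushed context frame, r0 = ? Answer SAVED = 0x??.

SAVED = 0x88

after  0: r0=0x7b r1=0x88 r2=0x98 r3=0xc9  N=1 Z=0
after  1: r0=0x13 r1=0x88 r2=0x98 r3=0xc9  N=0 Z=0
after  2: r0=0x98 r1=0x88 r2=0x98 r3=0xc9  N=1 Z=0
after  3: r0=0x98 r1=0x98 r2=0x98 r3=0xc9  N=1 Z=0
after  4: r0=0x88 r1=0x98 r2=0x98 r3=0xc9  N=1 Z=0
after  5: r0=0x88 r1=0x41 r2=0x98 r3=0xc9  N=0 Z=0
-- IRQ taken; context saved, return-PC = 6 --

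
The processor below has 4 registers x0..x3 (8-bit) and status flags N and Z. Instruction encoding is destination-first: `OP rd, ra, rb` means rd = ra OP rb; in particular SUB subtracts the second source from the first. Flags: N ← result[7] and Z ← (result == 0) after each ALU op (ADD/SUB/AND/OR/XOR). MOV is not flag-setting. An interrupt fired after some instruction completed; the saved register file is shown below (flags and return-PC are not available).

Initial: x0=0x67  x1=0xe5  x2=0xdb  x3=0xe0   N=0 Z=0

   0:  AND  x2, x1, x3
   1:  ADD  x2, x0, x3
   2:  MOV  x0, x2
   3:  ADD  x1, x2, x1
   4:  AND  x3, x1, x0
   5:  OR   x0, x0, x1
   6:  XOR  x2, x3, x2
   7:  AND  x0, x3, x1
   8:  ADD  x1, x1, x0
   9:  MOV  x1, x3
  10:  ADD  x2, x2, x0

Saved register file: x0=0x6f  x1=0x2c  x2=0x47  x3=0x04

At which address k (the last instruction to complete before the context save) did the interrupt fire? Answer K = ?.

K = 5

after  0: x0=0x67 x1=0xe5 x2=0xe0 x3=0xe0  N=1 Z=0
after  1: x0=0x67 x1=0xe5 x2=0x47 x3=0xe0  N=0 Z=0
after  2: x0=0x47 x1=0xe5 x2=0x47 x3=0xe0  N=0 Z=0
after  3: x0=0x47 x1=0x2c x2=0x47 x3=0xe0  N=0 Z=0
after  4: x0=0x47 x1=0x2c x2=0x47 x3=0x04  N=0 Z=0
after  5: x0=0x6f x1=0x2c x2=0x47 x3=0x04  N=0 Z=0
-- IRQ taken; context saved, return-PC = 6 --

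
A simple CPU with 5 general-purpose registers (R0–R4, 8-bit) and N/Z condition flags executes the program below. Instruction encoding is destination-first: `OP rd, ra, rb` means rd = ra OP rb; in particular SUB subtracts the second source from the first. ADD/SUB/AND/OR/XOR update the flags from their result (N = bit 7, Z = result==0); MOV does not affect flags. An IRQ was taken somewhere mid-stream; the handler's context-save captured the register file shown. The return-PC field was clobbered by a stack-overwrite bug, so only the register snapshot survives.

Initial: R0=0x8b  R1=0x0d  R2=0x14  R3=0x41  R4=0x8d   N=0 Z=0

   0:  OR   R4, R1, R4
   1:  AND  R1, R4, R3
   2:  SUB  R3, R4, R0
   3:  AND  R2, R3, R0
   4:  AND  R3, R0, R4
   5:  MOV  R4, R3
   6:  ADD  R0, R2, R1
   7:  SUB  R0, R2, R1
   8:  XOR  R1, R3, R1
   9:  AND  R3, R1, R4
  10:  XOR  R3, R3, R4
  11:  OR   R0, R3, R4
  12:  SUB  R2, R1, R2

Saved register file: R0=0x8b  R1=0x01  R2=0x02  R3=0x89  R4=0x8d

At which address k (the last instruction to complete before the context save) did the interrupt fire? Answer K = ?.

K = 4

after  0: R0=0x8b R1=0x0d R2=0x14 R3=0x41 R4=0x8d  N=1 Z=0
after  1: R0=0x8b R1=0x01 R2=0x14 R3=0x41 R4=0x8d  N=0 Z=0
after  2: R0=0x8b R1=0x01 R2=0x14 R3=0x02 R4=0x8d  N=0 Z=0
after  3: R0=0x8b R1=0x01 R2=0x02 R3=0x02 R4=0x8d  N=0 Z=0
after  4: R0=0x8b R1=0x01 R2=0x02 R3=0x89 R4=0x8d  N=1 Z=0
-- IRQ taken; context saved, return-PC = 5 --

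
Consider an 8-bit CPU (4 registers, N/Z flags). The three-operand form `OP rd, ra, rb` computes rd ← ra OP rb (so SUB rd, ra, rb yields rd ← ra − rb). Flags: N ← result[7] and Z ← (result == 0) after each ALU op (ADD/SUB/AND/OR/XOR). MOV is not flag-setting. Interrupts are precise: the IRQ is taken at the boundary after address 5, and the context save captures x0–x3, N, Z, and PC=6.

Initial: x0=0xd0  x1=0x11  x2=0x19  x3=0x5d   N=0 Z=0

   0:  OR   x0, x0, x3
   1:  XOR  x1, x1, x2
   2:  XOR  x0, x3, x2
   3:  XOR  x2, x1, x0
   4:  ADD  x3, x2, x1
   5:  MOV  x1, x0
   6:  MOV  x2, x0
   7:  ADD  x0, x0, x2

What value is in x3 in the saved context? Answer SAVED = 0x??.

after  0: x0=0xdd x1=0x11 x2=0x19 x3=0x5d  N=1 Z=0
after  1: x0=0xdd x1=0x08 x2=0x19 x3=0x5d  N=0 Z=0
after  2: x0=0x44 x1=0x08 x2=0x19 x3=0x5d  N=0 Z=0
after  3: x0=0x44 x1=0x08 x2=0x4c x3=0x5d  N=0 Z=0
after  4: x0=0x44 x1=0x08 x2=0x4c x3=0x54  N=0 Z=0
after  5: x0=0x44 x1=0x44 x2=0x4c x3=0x54  N=0 Z=0
-- IRQ taken; context saved, return-PC = 6 --

SAVED = 0x54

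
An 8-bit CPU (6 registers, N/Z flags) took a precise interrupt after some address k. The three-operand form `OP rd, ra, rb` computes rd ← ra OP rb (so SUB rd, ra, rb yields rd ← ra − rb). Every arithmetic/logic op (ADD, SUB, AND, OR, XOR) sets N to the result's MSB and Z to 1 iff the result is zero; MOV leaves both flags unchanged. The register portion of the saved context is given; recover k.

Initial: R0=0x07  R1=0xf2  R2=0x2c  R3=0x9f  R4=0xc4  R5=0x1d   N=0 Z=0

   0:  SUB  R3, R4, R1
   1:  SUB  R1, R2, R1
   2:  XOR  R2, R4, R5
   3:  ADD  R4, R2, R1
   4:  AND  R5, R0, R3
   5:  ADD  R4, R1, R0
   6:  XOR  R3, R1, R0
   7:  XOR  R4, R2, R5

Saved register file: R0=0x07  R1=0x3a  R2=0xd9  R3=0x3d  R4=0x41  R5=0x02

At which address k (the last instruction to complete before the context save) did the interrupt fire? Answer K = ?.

after  0: R0=0x07 R1=0xf2 R2=0x2c R3=0xd2 R4=0xc4 R5=0x1d  N=1 Z=0
after  1: R0=0x07 R1=0x3a R2=0x2c R3=0xd2 R4=0xc4 R5=0x1d  N=0 Z=0
after  2: R0=0x07 R1=0x3a R2=0xd9 R3=0xd2 R4=0xc4 R5=0x1d  N=1 Z=0
after  3: R0=0x07 R1=0x3a R2=0xd9 R3=0xd2 R4=0x13 R5=0x1d  N=0 Z=0
after  4: R0=0x07 R1=0x3a R2=0xd9 R3=0xd2 R4=0x13 R5=0x02  N=0 Z=0
after  5: R0=0x07 R1=0x3a R2=0xd9 R3=0xd2 R4=0x41 R5=0x02  N=0 Z=0
after  6: R0=0x07 R1=0x3a R2=0xd9 R3=0x3d R4=0x41 R5=0x02  N=0 Z=0
-- IRQ taken; context saved, return-PC = 7 --

K = 6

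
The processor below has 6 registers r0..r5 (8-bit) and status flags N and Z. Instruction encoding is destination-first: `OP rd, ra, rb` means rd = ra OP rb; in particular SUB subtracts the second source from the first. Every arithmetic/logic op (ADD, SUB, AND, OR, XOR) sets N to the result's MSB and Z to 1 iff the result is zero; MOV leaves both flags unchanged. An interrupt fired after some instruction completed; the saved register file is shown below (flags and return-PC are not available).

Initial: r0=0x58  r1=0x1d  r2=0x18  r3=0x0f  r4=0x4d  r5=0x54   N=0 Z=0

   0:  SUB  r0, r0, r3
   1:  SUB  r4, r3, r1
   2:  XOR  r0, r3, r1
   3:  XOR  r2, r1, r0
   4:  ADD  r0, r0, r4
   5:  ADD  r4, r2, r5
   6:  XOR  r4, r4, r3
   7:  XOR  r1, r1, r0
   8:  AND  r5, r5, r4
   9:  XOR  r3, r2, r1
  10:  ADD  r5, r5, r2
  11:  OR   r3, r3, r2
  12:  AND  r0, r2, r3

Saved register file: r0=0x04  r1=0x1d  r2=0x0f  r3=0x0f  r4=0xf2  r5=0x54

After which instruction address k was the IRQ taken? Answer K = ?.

K = 4

after  0: r0=0x49 r1=0x1d r2=0x18 r3=0x0f r4=0x4d r5=0x54  N=0 Z=0
after  1: r0=0x49 r1=0x1d r2=0x18 r3=0x0f r4=0xf2 r5=0x54  N=1 Z=0
after  2: r0=0x12 r1=0x1d r2=0x18 r3=0x0f r4=0xf2 r5=0x54  N=0 Z=0
after  3: r0=0x12 r1=0x1d r2=0x0f r3=0x0f r4=0xf2 r5=0x54  N=0 Z=0
after  4: r0=0x04 r1=0x1d r2=0x0f r3=0x0f r4=0xf2 r5=0x54  N=0 Z=0
-- IRQ taken; context saved, return-PC = 5 --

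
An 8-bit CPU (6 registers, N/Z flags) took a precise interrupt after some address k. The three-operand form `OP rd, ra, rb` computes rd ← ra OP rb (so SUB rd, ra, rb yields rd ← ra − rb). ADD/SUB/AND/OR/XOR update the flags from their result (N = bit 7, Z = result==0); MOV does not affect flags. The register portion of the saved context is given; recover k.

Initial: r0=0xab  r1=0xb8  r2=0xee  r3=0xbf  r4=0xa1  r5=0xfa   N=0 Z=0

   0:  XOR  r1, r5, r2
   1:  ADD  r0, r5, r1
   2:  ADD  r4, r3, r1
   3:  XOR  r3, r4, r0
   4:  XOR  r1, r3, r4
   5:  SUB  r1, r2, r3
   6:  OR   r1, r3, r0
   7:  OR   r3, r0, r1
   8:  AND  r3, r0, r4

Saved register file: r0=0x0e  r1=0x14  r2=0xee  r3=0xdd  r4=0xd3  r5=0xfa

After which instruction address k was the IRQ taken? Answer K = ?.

K = 3

after  0: r0=0xab r1=0x14 r2=0xee r3=0xbf r4=0xa1 r5=0xfa  N=0 Z=0
after  1: r0=0x0e r1=0x14 r2=0xee r3=0xbf r4=0xa1 r5=0xfa  N=0 Z=0
after  2: r0=0x0e r1=0x14 r2=0xee r3=0xbf r4=0xd3 r5=0xfa  N=1 Z=0
after  3: r0=0x0e r1=0x14 r2=0xee r3=0xdd r4=0xd3 r5=0xfa  N=1 Z=0
-- IRQ taken; context saved, return-PC = 4 --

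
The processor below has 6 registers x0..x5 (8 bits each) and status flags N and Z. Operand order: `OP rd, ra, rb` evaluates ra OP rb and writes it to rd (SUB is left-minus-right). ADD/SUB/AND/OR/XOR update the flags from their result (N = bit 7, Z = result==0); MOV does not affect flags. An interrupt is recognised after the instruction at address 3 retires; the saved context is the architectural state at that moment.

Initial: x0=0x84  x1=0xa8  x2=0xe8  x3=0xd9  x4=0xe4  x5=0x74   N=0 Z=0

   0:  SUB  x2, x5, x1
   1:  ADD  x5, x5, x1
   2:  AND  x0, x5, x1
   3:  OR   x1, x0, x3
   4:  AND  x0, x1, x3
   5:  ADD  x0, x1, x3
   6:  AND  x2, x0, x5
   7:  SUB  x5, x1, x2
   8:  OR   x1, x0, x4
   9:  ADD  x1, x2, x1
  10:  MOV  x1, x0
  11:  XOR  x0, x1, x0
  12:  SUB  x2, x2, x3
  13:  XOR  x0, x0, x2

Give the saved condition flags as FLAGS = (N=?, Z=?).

FLAGS = (N=1, Z=0)

after  0: x0=0x84 x1=0xa8 x2=0xcc x3=0xd9 x4=0xe4 x5=0x74  N=1 Z=0
after  1: x0=0x84 x1=0xa8 x2=0xcc x3=0xd9 x4=0xe4 x5=0x1c  N=0 Z=0
after  2: x0=0x08 x1=0xa8 x2=0xcc x3=0xd9 x4=0xe4 x5=0x1c  N=0 Z=0
after  3: x0=0x08 x1=0xd9 x2=0xcc x3=0xd9 x4=0xe4 x5=0x1c  N=1 Z=0
-- IRQ taken; context saved, return-PC = 4 --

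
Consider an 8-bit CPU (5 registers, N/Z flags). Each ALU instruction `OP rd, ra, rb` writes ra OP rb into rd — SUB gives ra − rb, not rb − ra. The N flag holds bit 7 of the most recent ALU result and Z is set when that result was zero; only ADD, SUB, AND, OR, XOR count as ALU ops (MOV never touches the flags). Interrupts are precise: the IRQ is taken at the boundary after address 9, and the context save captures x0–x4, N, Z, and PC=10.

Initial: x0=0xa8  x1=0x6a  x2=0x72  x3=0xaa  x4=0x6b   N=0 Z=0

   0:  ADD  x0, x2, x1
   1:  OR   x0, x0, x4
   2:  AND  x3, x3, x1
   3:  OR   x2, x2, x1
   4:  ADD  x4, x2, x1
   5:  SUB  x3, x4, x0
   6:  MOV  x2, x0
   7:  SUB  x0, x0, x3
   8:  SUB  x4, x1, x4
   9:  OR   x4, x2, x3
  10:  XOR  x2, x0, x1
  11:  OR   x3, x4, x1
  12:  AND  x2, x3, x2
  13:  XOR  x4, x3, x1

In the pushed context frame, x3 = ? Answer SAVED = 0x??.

SAVED = 0xe5

after  0: x0=0xdc x1=0x6a x2=0x72 x3=0xaa x4=0x6b  N=1 Z=0
after  1: x0=0xff x1=0x6a x2=0x72 x3=0xaa x4=0x6b  N=1 Z=0
after  2: x0=0xff x1=0x6a x2=0x72 x3=0x2a x4=0x6b  N=0 Z=0
after  3: x0=0xff x1=0x6a x2=0x7a x3=0x2a x4=0x6b  N=0 Z=0
after  4: x0=0xff x1=0x6a x2=0x7a x3=0x2a x4=0xe4  N=1 Z=0
after  5: x0=0xff x1=0x6a x2=0x7a x3=0xe5 x4=0xe4  N=1 Z=0
after  6: x0=0xff x1=0x6a x2=0xff x3=0xe5 x4=0xe4  N=1 Z=0
after  7: x0=0x1a x1=0x6a x2=0xff x3=0xe5 x4=0xe4  N=0 Z=0
after  8: x0=0x1a x1=0x6a x2=0xff x3=0xe5 x4=0x86  N=1 Z=0
after  9: x0=0x1a x1=0x6a x2=0xff x3=0xe5 x4=0xff  N=1 Z=0
-- IRQ taken; context saved, return-PC = 10 --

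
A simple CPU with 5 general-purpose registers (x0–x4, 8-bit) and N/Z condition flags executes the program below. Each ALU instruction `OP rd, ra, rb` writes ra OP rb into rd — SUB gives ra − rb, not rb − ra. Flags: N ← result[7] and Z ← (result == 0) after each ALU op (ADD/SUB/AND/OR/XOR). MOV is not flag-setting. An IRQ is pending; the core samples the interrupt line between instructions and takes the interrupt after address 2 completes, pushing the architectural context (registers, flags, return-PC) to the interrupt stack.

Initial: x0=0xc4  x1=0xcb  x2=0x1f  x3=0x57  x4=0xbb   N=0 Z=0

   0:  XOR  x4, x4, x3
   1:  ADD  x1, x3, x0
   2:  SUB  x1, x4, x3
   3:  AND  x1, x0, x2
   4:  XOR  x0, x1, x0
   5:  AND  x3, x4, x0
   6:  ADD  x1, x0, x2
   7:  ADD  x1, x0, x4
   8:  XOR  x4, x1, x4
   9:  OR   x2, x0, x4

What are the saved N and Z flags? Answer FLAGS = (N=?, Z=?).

after  0: x0=0xc4 x1=0xcb x2=0x1f x3=0x57 x4=0xec  N=1 Z=0
after  1: x0=0xc4 x1=0x1b x2=0x1f x3=0x57 x4=0xec  N=0 Z=0
after  2: x0=0xc4 x1=0x95 x2=0x1f x3=0x57 x4=0xec  N=1 Z=0
-- IRQ taken; context saved, return-PC = 3 --

FLAGS = (N=1, Z=0)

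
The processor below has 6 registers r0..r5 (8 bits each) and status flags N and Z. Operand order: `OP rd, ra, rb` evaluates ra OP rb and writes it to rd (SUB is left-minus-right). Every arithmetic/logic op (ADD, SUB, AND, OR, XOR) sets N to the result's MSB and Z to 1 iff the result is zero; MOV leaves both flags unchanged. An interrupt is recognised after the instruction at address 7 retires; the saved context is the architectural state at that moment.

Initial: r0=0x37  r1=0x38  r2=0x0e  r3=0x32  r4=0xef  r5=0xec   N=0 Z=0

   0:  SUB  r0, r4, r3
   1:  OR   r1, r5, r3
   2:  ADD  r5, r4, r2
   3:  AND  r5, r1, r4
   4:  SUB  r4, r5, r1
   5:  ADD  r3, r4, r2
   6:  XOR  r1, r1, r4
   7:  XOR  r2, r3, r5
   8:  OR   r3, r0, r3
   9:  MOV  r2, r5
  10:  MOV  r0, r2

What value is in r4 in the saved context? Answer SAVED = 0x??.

SAVED = 0xf0

after  0: r0=0xbd r1=0x38 r2=0x0e r3=0x32 r4=0xef r5=0xec  N=1 Z=0
after  1: r0=0xbd r1=0xfe r2=0x0e r3=0x32 r4=0xef r5=0xec  N=1 Z=0
after  2: r0=0xbd r1=0xfe r2=0x0e r3=0x32 r4=0xef r5=0xfd  N=1 Z=0
after  3: r0=0xbd r1=0xfe r2=0x0e r3=0x32 r4=0xef r5=0xee  N=1 Z=0
after  4: r0=0xbd r1=0xfe r2=0x0e r3=0x32 r4=0xf0 r5=0xee  N=1 Z=0
after  5: r0=0xbd r1=0xfe r2=0x0e r3=0xfe r4=0xf0 r5=0xee  N=1 Z=0
after  6: r0=0xbd r1=0x0e r2=0x0e r3=0xfe r4=0xf0 r5=0xee  N=0 Z=0
after  7: r0=0xbd r1=0x0e r2=0x10 r3=0xfe r4=0xf0 r5=0xee  N=0 Z=0
-- IRQ taken; context saved, return-PC = 8 --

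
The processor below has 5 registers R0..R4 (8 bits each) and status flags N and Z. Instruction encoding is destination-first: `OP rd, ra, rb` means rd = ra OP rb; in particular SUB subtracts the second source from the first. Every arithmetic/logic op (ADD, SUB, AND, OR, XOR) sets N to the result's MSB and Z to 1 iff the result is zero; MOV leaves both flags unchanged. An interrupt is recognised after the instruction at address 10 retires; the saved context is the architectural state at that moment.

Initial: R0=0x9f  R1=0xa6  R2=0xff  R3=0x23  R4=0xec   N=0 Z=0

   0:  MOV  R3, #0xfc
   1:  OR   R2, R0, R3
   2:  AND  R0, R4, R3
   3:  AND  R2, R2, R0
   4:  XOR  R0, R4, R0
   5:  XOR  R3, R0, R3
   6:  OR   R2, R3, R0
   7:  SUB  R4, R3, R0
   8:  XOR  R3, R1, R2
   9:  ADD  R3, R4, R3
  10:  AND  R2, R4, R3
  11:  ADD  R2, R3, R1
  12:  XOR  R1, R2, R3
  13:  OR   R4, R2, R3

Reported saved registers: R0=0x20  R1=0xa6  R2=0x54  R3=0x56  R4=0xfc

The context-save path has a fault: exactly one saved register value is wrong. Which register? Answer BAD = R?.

BAD = R0

after  0: R0=0x9f R1=0xa6 R2=0xff R3=0xfc R4=0xec  N=0 Z=0
after  1: R0=0x9f R1=0xa6 R2=0xff R3=0xfc R4=0xec  N=1 Z=0
after  2: R0=0xec R1=0xa6 R2=0xff R3=0xfc R4=0xec  N=1 Z=0
after  3: R0=0xec R1=0xa6 R2=0xec R3=0xfc R4=0xec  N=1 Z=0
after  4: R0=0x00 R1=0xa6 R2=0xec R3=0xfc R4=0xec  N=0 Z=1
after  5: R0=0x00 R1=0xa6 R2=0xec R3=0xfc R4=0xec  N=1 Z=0
after  6: R0=0x00 R1=0xa6 R2=0xfc R3=0xfc R4=0xec  N=1 Z=0
after  7: R0=0x00 R1=0xa6 R2=0xfc R3=0xfc R4=0xfc  N=1 Z=0
after  8: R0=0x00 R1=0xa6 R2=0xfc R3=0x5a R4=0xfc  N=0 Z=0
after  9: R0=0x00 R1=0xa6 R2=0xfc R3=0x56 R4=0xfc  N=0 Z=0
after 10: R0=0x00 R1=0xa6 R2=0x54 R3=0x56 R4=0xfc  N=0 Z=0
-- IRQ taken; context saved, return-PC = 11 --
mismatch: R0: reported 0x20 vs actual 0x00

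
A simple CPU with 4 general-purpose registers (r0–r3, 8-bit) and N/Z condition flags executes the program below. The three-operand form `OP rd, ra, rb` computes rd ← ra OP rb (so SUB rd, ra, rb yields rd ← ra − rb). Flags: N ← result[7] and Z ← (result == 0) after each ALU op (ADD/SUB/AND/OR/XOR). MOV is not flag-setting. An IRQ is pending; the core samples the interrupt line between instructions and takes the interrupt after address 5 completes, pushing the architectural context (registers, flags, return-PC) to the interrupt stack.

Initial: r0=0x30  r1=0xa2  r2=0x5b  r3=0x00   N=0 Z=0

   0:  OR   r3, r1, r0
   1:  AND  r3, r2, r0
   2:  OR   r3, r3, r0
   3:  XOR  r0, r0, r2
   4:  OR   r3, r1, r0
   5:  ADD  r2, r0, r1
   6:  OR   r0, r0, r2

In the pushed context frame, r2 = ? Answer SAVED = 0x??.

SAVED = 0x0d

after  0: r0=0x30 r1=0xa2 r2=0x5b r3=0xb2  N=1 Z=0
after  1: r0=0x30 r1=0xa2 r2=0x5b r3=0x10  N=0 Z=0
after  2: r0=0x30 r1=0xa2 r2=0x5b r3=0x30  N=0 Z=0
after  3: r0=0x6b r1=0xa2 r2=0x5b r3=0x30  N=0 Z=0
after  4: r0=0x6b r1=0xa2 r2=0x5b r3=0xeb  N=1 Z=0
after  5: r0=0x6b r1=0xa2 r2=0x0d r3=0xeb  N=0 Z=0
-- IRQ taken; context saved, return-PC = 6 --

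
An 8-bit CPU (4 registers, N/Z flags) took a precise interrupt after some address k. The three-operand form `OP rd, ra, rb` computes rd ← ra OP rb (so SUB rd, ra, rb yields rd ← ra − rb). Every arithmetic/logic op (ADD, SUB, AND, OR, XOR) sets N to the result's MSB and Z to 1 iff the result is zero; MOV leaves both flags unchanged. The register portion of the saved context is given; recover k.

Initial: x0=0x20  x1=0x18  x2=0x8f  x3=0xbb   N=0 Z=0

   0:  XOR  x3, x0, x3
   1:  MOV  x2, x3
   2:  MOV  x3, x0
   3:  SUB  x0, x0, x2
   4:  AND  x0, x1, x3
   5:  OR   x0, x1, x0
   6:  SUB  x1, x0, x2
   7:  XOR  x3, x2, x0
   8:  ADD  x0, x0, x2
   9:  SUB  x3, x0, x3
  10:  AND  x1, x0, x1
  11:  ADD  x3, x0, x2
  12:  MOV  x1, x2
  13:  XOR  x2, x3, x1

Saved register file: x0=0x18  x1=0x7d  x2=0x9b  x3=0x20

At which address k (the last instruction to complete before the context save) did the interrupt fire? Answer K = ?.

after  0: x0=0x20 x1=0x18 x2=0x8f x3=0x9b  N=1 Z=0
after  1: x0=0x20 x1=0x18 x2=0x9b x3=0x9b  N=1 Z=0
after  2: x0=0x20 x1=0x18 x2=0x9b x3=0x20  N=1 Z=0
after  3: x0=0x85 x1=0x18 x2=0x9b x3=0x20  N=1 Z=0
after  4: x0=0x00 x1=0x18 x2=0x9b x3=0x20  N=0 Z=1
after  5: x0=0x18 x1=0x18 x2=0x9b x3=0x20  N=0 Z=0
after  6: x0=0x18 x1=0x7d x2=0x9b x3=0x20  N=0 Z=0
-- IRQ taken; context saved, return-PC = 7 --

K = 6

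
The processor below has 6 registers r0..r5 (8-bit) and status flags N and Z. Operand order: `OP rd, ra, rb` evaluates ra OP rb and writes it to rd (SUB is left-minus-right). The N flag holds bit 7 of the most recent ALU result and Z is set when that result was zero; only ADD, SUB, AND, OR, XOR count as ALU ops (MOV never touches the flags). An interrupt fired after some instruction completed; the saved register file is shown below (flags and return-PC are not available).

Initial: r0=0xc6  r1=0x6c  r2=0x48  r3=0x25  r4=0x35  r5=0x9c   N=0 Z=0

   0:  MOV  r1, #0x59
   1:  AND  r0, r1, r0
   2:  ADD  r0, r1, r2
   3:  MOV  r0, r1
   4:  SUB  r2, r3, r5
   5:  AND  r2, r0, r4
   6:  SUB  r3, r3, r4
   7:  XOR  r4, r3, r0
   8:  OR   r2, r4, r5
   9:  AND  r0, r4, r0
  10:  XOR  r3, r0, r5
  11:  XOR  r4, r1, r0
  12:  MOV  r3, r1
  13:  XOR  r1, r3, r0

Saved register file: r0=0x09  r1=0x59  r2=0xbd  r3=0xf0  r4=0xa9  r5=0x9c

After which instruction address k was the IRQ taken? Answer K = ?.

after  0: r0=0xc6 r1=0x59 r2=0x48 r3=0x25 r4=0x35 r5=0x9c  N=0 Z=0
after  1: r0=0x40 r1=0x59 r2=0x48 r3=0x25 r4=0x35 r5=0x9c  N=0 Z=0
after  2: r0=0xa1 r1=0x59 r2=0x48 r3=0x25 r4=0x35 r5=0x9c  N=1 Z=0
after  3: r0=0x59 r1=0x59 r2=0x48 r3=0x25 r4=0x35 r5=0x9c  N=1 Z=0
after  4: r0=0x59 r1=0x59 r2=0x89 r3=0x25 r4=0x35 r5=0x9c  N=1 Z=0
after  5: r0=0x59 r1=0x59 r2=0x11 r3=0x25 r4=0x35 r5=0x9c  N=0 Z=0
after  6: r0=0x59 r1=0x59 r2=0x11 r3=0xf0 r4=0x35 r5=0x9c  N=1 Z=0
after  7: r0=0x59 r1=0x59 r2=0x11 r3=0xf0 r4=0xa9 r5=0x9c  N=1 Z=0
after  8: r0=0x59 r1=0x59 r2=0xbd r3=0xf0 r4=0xa9 r5=0x9c  N=1 Z=0
after  9: r0=0x09 r1=0x59 r2=0xbd r3=0xf0 r4=0xa9 r5=0x9c  N=0 Z=0
-- IRQ taken; context saved, return-PC = 10 --

K = 9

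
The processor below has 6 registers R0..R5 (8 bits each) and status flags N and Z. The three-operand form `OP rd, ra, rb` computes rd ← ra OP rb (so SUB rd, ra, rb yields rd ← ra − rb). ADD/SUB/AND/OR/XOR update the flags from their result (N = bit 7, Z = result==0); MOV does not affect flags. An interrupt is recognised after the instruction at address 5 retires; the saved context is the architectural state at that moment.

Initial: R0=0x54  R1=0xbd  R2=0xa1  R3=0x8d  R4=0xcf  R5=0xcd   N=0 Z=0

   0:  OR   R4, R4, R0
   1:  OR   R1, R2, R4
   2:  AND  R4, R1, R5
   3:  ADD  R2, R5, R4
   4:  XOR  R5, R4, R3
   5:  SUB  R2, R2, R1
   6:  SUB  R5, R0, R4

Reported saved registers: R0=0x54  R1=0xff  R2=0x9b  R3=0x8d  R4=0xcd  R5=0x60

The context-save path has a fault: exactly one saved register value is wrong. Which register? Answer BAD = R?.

BAD = R5

after  0: R0=0x54 R1=0xbd R2=0xa1 R3=0x8d R4=0xdf R5=0xcd  N=1 Z=0
after  1: R0=0x54 R1=0xff R2=0xa1 R3=0x8d R4=0xdf R5=0xcd  N=1 Z=0
after  2: R0=0x54 R1=0xff R2=0xa1 R3=0x8d R4=0xcd R5=0xcd  N=1 Z=0
after  3: R0=0x54 R1=0xff R2=0x9a R3=0x8d R4=0xcd R5=0xcd  N=1 Z=0
after  4: R0=0x54 R1=0xff R2=0x9a R3=0x8d R4=0xcd R5=0x40  N=0 Z=0
after  5: R0=0x54 R1=0xff R2=0x9b R3=0x8d R4=0xcd R5=0x40  N=1 Z=0
-- IRQ taken; context saved, return-PC = 6 --
mismatch: R5: reported 0x60 vs actual 0x40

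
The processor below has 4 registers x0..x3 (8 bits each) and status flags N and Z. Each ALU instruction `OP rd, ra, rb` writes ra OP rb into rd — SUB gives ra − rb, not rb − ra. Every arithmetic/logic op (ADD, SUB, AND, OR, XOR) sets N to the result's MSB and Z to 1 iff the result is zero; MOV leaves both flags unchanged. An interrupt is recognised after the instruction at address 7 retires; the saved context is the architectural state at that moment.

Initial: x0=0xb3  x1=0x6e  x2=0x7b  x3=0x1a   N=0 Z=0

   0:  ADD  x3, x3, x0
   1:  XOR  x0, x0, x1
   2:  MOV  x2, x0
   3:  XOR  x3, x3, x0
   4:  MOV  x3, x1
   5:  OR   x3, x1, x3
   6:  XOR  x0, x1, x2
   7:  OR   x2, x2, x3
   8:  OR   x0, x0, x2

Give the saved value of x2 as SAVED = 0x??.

after  0: x0=0xb3 x1=0x6e x2=0x7b x3=0xcd  N=1 Z=0
after  1: x0=0xdd x1=0x6e x2=0x7b x3=0xcd  N=1 Z=0
after  2: x0=0xdd x1=0x6e x2=0xdd x3=0xcd  N=1 Z=0
after  3: x0=0xdd x1=0x6e x2=0xdd x3=0x10  N=0 Z=0
after  4: x0=0xdd x1=0x6e x2=0xdd x3=0x6e  N=0 Z=0
after  5: x0=0xdd x1=0x6e x2=0xdd x3=0x6e  N=0 Z=0
after  6: x0=0xb3 x1=0x6e x2=0xdd x3=0x6e  N=1 Z=0
after  7: x0=0xb3 x1=0x6e x2=0xff x3=0x6e  N=1 Z=0
-- IRQ taken; context saved, return-PC = 8 --

SAVED = 0xff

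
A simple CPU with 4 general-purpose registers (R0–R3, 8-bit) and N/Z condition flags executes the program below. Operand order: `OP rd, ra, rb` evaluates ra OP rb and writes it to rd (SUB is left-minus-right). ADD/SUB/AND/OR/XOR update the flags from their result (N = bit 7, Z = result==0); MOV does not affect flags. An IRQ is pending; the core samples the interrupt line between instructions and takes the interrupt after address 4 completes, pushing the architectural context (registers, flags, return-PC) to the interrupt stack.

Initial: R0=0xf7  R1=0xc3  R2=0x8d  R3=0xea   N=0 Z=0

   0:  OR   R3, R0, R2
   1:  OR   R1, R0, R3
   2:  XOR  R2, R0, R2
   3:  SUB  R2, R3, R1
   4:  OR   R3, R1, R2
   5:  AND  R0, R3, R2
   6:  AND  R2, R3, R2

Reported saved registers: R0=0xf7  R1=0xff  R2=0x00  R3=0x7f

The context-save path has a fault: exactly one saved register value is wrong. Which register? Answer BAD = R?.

BAD = R3

after  0: R0=0xf7 R1=0xc3 R2=0x8d R3=0xff  N=1 Z=0
after  1: R0=0xf7 R1=0xff R2=0x8d R3=0xff  N=1 Z=0
after  2: R0=0xf7 R1=0xff R2=0x7a R3=0xff  N=0 Z=0
after  3: R0=0xf7 R1=0xff R2=0x00 R3=0xff  N=0 Z=1
after  4: R0=0xf7 R1=0xff R2=0x00 R3=0xff  N=1 Z=0
-- IRQ taken; context saved, return-PC = 5 --
mismatch: R3: reported 0x7f vs actual 0xff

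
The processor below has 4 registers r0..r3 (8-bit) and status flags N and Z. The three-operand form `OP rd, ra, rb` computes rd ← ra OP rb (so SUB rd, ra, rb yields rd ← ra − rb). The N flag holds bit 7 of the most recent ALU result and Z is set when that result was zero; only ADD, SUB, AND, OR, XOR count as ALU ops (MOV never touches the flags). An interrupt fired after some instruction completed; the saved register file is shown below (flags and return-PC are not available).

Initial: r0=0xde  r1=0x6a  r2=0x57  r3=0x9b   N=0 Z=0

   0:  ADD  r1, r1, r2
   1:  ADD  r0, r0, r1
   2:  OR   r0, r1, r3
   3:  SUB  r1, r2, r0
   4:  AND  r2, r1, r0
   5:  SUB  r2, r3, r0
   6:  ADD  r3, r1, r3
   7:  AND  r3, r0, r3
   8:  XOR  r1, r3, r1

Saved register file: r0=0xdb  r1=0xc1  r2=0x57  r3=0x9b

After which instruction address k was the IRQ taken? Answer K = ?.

after  0: r0=0xde r1=0xc1 r2=0x57 r3=0x9b  N=1 Z=0
after  1: r0=0x9f r1=0xc1 r2=0x57 r3=0x9b  N=1 Z=0
after  2: r0=0xdb r1=0xc1 r2=0x57 r3=0x9b  N=1 Z=0
-- IRQ taken; context saved, return-PC = 3 --

K = 2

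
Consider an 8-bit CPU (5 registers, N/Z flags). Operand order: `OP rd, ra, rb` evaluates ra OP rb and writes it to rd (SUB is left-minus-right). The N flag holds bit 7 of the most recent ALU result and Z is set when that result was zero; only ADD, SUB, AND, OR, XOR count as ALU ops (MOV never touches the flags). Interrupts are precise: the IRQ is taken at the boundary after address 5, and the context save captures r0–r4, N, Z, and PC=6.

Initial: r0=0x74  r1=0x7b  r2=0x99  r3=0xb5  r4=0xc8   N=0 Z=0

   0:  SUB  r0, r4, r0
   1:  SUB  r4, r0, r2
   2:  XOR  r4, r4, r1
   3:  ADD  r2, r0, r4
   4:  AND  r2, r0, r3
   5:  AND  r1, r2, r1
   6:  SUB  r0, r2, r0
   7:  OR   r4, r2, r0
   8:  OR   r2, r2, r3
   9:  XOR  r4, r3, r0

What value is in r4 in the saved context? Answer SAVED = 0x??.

after  0: r0=0x54 r1=0x7b r2=0x99 r3=0xb5 r4=0xc8  N=0 Z=0
after  1: r0=0x54 r1=0x7b r2=0x99 r3=0xb5 r4=0xbb  N=1 Z=0
after  2: r0=0x54 r1=0x7b r2=0x99 r3=0xb5 r4=0xc0  N=1 Z=0
after  3: r0=0x54 r1=0x7b r2=0x14 r3=0xb5 r4=0xc0  N=0 Z=0
after  4: r0=0x54 r1=0x7b r2=0x14 r3=0xb5 r4=0xc0  N=0 Z=0
after  5: r0=0x54 r1=0x10 r2=0x14 r3=0xb5 r4=0xc0  N=0 Z=0
-- IRQ taken; context saved, return-PC = 6 --

SAVED = 0xc0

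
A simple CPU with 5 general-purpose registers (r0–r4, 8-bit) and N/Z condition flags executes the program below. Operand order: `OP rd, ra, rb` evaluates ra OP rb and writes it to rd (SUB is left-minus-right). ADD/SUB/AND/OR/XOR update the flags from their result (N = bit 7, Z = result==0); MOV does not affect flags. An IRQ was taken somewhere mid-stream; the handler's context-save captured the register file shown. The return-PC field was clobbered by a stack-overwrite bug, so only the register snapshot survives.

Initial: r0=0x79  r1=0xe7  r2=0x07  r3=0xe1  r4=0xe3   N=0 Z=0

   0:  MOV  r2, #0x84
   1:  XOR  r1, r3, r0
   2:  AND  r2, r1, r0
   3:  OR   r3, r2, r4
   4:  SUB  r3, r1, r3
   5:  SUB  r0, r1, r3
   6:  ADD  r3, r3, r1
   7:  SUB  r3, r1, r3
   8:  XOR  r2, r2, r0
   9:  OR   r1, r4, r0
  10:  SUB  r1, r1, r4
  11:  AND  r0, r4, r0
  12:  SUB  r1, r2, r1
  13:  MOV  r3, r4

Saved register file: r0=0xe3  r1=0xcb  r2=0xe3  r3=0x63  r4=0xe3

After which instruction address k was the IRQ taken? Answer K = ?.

K = 12

after  0: r0=0x79 r1=0xe7 r2=0x84 r3=0xe1 r4=0xe3  N=0 Z=0
after  1: r0=0x79 r1=0x98 r2=0x84 r3=0xe1 r4=0xe3  N=1 Z=0
after  2: r0=0x79 r1=0x98 r2=0x18 r3=0xe1 r4=0xe3  N=0 Z=0
after  3: r0=0x79 r1=0x98 r2=0x18 r3=0xfb r4=0xe3  N=1 Z=0
after  4: r0=0x79 r1=0x98 r2=0x18 r3=0x9d r4=0xe3  N=1 Z=0
after  5: r0=0xfb r1=0x98 r2=0x18 r3=0x9d r4=0xe3  N=1 Z=0
after  6: r0=0xfb r1=0x98 r2=0x18 r3=0x35 r4=0xe3  N=0 Z=0
after  7: r0=0xfb r1=0x98 r2=0x18 r3=0x63 r4=0xe3  N=0 Z=0
after  8: r0=0xfb r1=0x98 r2=0xe3 r3=0x63 r4=0xe3  N=1 Z=0
after  9: r0=0xfb r1=0xfb r2=0xe3 r3=0x63 r4=0xe3  N=1 Z=0
after 10: r0=0xfb r1=0x18 r2=0xe3 r3=0x63 r4=0xe3  N=0 Z=0
after 11: r0=0xe3 r1=0x18 r2=0xe3 r3=0x63 r4=0xe3  N=1 Z=0
after 12: r0=0xe3 r1=0xcb r2=0xe3 r3=0x63 r4=0xe3  N=1 Z=0
-- IRQ taken; context saved, return-PC = 13 --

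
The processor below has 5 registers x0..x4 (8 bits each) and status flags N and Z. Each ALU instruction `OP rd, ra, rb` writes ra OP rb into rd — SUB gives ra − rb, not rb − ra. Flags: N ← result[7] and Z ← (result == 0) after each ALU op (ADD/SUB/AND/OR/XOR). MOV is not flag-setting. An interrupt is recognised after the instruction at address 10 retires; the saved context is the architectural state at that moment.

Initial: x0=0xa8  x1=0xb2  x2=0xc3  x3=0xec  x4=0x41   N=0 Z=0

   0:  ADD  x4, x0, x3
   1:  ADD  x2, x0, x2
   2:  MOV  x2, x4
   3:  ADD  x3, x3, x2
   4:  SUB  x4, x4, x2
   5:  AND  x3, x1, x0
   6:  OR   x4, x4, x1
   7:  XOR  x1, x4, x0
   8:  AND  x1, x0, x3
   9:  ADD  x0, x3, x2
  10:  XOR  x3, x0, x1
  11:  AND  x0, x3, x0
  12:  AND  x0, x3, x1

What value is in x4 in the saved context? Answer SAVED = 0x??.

after  0: x0=0xa8 x1=0xb2 x2=0xc3 x3=0xec x4=0x94  N=1 Z=0
after  1: x0=0xa8 x1=0xb2 x2=0x6b x3=0xec x4=0x94  N=0 Z=0
after  2: x0=0xa8 x1=0xb2 x2=0x94 x3=0xec x4=0x94  N=0 Z=0
after  3: x0=0xa8 x1=0xb2 x2=0x94 x3=0x80 x4=0x94  N=1 Z=0
after  4: x0=0xa8 x1=0xb2 x2=0x94 x3=0x80 x4=0x00  N=0 Z=1
after  5: x0=0xa8 x1=0xb2 x2=0x94 x3=0xa0 x4=0x00  N=1 Z=0
after  6: x0=0xa8 x1=0xb2 x2=0x94 x3=0xa0 x4=0xb2  N=1 Z=0
after  7: x0=0xa8 x1=0x1a x2=0x94 x3=0xa0 x4=0xb2  N=0 Z=0
after  8: x0=0xa8 x1=0xa0 x2=0x94 x3=0xa0 x4=0xb2  N=1 Z=0
after  9: x0=0x34 x1=0xa0 x2=0x94 x3=0xa0 x4=0xb2  N=0 Z=0
after 10: x0=0x34 x1=0xa0 x2=0x94 x3=0x94 x4=0xb2  N=1 Z=0
-- IRQ taken; context saved, return-PC = 11 --

SAVED = 0xb2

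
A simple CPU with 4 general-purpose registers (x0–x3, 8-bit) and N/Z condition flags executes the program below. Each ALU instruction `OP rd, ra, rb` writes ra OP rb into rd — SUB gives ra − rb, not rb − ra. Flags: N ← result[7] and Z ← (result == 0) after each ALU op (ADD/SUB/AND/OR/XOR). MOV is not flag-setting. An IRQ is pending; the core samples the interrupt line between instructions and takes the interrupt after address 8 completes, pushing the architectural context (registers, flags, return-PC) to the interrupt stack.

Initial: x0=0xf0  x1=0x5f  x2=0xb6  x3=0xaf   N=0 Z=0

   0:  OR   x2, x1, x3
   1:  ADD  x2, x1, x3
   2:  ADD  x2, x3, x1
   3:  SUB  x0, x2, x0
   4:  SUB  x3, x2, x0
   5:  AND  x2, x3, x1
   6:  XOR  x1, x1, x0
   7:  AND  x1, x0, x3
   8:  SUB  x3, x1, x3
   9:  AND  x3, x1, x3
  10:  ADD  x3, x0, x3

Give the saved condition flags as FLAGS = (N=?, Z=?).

after  0: x0=0xf0 x1=0x5f x2=0xff x3=0xaf  N=1 Z=0
after  1: x0=0xf0 x1=0x5f x2=0x0e x3=0xaf  N=0 Z=0
after  2: x0=0xf0 x1=0x5f x2=0x0e x3=0xaf  N=0 Z=0
after  3: x0=0x1e x1=0x5f x2=0x0e x3=0xaf  N=0 Z=0
after  4: x0=0x1e x1=0x5f x2=0x0e x3=0xf0  N=1 Z=0
after  5: x0=0x1e x1=0x5f x2=0x50 x3=0xf0  N=0 Z=0
after  6: x0=0x1e x1=0x41 x2=0x50 x3=0xf0  N=0 Z=0
after  7: x0=0x1e x1=0x10 x2=0x50 x3=0xf0  N=0 Z=0
after  8: x0=0x1e x1=0x10 x2=0x50 x3=0x20  N=0 Z=0
-- IRQ taken; context saved, return-PC = 9 --

FLAGS = (N=0, Z=0)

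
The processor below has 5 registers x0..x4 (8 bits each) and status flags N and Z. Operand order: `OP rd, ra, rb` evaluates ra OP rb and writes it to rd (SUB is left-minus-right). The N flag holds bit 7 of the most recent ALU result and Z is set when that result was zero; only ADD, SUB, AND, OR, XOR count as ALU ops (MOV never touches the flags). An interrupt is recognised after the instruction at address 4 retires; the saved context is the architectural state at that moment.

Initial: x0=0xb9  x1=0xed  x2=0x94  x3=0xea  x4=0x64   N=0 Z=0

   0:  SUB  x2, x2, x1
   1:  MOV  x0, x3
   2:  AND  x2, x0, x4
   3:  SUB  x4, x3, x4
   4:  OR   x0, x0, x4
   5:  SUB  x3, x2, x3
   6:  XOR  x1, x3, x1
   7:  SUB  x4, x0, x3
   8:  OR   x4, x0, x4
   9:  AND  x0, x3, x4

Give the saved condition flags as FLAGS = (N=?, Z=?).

after  0: x0=0xb9 x1=0xed x2=0xa7 x3=0xea x4=0x64  N=1 Z=0
after  1: x0=0xea x1=0xed x2=0xa7 x3=0xea x4=0x64  N=1 Z=0
after  2: x0=0xea x1=0xed x2=0x60 x3=0xea x4=0x64  N=0 Z=0
after  3: x0=0xea x1=0xed x2=0x60 x3=0xea x4=0x86  N=1 Z=0
after  4: x0=0xee x1=0xed x2=0x60 x3=0xea x4=0x86  N=1 Z=0
-- IRQ taken; context saved, return-PC = 5 --

FLAGS = (N=1, Z=0)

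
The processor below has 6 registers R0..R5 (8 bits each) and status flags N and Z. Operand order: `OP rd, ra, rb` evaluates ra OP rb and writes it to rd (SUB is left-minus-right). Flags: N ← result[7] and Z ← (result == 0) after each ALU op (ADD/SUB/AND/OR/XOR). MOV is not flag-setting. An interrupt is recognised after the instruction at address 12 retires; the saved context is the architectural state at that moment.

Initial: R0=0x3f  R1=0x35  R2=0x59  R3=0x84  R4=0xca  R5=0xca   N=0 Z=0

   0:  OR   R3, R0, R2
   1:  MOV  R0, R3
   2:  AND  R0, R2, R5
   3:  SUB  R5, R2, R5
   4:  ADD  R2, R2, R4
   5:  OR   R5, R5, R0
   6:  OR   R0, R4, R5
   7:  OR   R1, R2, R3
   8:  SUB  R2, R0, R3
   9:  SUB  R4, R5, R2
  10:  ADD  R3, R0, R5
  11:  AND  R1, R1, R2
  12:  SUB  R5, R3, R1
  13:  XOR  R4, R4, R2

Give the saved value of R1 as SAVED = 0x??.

SAVED = 0x50

after  0: R0=0x3f R1=0x35 R2=0x59 R3=0x7f R4=0xca R5=0xca  N=0 Z=0
after  1: R0=0x7f R1=0x35 R2=0x59 R3=0x7f R4=0xca R5=0xca  N=0 Z=0
after  2: R0=0x48 R1=0x35 R2=0x59 R3=0x7f R4=0xca R5=0xca  N=0 Z=0
after  3: R0=0x48 R1=0x35 R2=0x59 R3=0x7f R4=0xca R5=0x8f  N=1 Z=0
after  4: R0=0x48 R1=0x35 R2=0x23 R3=0x7f R4=0xca R5=0x8f  N=0 Z=0
after  5: R0=0x48 R1=0x35 R2=0x23 R3=0x7f R4=0xca R5=0xcf  N=1 Z=0
after  6: R0=0xcf R1=0x35 R2=0x23 R3=0x7f R4=0xca R5=0xcf  N=1 Z=0
after  7: R0=0xcf R1=0x7f R2=0x23 R3=0x7f R4=0xca R5=0xcf  N=0 Z=0
after  8: R0=0xcf R1=0x7f R2=0x50 R3=0x7f R4=0xca R5=0xcf  N=0 Z=0
after  9: R0=0xcf R1=0x7f R2=0x50 R3=0x7f R4=0x7f R5=0xcf  N=0 Z=0
after 10: R0=0xcf R1=0x7f R2=0x50 R3=0x9e R4=0x7f R5=0xcf  N=1 Z=0
after 11: R0=0xcf R1=0x50 R2=0x50 R3=0x9e R4=0x7f R5=0xcf  N=0 Z=0
after 12: R0=0xcf R1=0x50 R2=0x50 R3=0x9e R4=0x7f R5=0x4e  N=0 Z=0
-- IRQ taken; context saved, return-PC = 13 --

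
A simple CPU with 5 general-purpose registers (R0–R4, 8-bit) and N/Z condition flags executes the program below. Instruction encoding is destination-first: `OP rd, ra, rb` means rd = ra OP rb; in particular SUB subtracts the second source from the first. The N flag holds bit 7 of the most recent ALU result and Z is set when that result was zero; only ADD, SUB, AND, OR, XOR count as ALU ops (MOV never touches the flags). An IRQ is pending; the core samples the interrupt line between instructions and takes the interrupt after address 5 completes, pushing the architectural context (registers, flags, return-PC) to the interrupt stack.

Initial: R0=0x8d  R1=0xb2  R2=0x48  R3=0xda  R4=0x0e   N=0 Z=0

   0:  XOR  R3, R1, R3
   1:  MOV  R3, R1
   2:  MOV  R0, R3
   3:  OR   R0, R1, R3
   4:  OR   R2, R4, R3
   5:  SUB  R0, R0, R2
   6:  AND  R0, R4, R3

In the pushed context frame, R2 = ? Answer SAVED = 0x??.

SAVED = 0xbe

after  0: R0=0x8d R1=0xb2 R2=0x48 R3=0x68 R4=0x0e  N=0 Z=0
after  1: R0=0x8d R1=0xb2 R2=0x48 R3=0xb2 R4=0x0e  N=0 Z=0
after  2: R0=0xb2 R1=0xb2 R2=0x48 R3=0xb2 R4=0x0e  N=0 Z=0
after  3: R0=0xb2 R1=0xb2 R2=0x48 R3=0xb2 R4=0x0e  N=1 Z=0
after  4: R0=0xb2 R1=0xb2 R2=0xbe R3=0xb2 R4=0x0e  N=1 Z=0
after  5: R0=0xf4 R1=0xb2 R2=0xbe R3=0xb2 R4=0x0e  N=1 Z=0
-- IRQ taken; context saved, return-PC = 6 --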